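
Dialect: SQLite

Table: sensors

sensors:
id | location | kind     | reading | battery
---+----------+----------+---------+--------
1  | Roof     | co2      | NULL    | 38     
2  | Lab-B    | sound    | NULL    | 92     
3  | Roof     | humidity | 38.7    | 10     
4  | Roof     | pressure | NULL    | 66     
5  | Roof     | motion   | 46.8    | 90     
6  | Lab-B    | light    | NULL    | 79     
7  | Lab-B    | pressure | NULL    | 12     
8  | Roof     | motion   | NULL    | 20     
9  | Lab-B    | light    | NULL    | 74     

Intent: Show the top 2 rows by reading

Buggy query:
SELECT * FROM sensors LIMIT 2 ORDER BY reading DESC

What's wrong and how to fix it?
Bug: ORDER BY cannot follow LIMIT; LIMIT is the final clause

Fix: Sort with ORDER BY, then apply LIMIT

Corrected query:
SELECT * FROM sensors ORDER BY reading DESC LIMIT 2

Result:
id | location | kind     | reading | battery
---+----------+----------+---------+--------
5  | Roof     | motion   | 46.8    | 90     
3  | Roof     | humidity | 38.7    | 10     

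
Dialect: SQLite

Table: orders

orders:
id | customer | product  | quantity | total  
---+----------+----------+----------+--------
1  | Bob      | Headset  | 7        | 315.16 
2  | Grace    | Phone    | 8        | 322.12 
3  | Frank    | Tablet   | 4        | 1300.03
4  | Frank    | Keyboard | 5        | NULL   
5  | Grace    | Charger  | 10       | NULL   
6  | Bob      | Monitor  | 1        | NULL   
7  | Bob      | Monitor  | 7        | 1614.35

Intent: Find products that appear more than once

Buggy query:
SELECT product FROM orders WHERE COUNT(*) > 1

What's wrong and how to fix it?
Bug: WHERE can't reference COUNT(*); aggregates are computed after WHERE

Fix: Group first, then use HAVING for the count condition

Corrected query:
SELECT product FROM orders GROUP BY product HAVING COUNT(*) > 1

Result:
product
-------
Monitor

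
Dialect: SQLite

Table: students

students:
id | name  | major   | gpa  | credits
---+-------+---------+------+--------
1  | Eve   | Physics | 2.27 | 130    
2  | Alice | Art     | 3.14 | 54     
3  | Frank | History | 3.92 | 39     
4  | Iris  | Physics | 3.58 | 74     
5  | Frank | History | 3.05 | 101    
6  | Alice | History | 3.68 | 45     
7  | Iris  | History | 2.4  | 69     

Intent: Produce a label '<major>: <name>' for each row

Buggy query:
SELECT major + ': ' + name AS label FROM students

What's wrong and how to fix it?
Bug: '+' is numeric addition; on text columns SQLite converts them to 0 instead of concatenating

Fix: Use the || operator for string concatenation

Corrected query:
SELECT major || ': ' || name AS label FROM students

Result:
label         
--------------
Physics: Eve  
Art: Alice    
History: Frank
Physics: Iris 
History: Frank
History: Alice
History: Iris 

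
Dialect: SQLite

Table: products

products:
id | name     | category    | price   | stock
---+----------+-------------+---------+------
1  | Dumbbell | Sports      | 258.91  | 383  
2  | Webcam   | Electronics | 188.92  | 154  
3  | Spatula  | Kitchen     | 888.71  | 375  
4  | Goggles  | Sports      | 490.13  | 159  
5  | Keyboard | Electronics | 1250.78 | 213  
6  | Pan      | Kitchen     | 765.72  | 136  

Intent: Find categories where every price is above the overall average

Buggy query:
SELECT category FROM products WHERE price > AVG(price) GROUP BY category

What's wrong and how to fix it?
Bug: AVG() is an aggregate; it can't sit directly in WHERE

Fix: Compute the overall average in a scalar subquery and compare each group's MIN against it in HAVING

Corrected query:
SELECT category FROM products GROUP BY category HAVING MIN(price) > (SELECT AVG(price) FROM products)

Result:
category
--------
Kitchen 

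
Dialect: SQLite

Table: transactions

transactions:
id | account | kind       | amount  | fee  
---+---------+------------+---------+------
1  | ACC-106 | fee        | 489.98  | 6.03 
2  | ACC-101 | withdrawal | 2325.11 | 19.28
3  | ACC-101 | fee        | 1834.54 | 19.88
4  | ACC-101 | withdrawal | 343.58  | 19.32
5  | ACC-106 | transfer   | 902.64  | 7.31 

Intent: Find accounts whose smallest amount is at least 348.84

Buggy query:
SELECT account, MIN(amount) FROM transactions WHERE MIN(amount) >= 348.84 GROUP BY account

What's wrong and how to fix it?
Bug: MIN() in WHERE is a misuse of aggregate

Fix: Use HAVING for the per-group MIN condition

Corrected query:
SELECT account, MIN(amount) FROM transactions GROUP BY account HAVING MIN(amount) >= 348.84

Result:
account | MIN(amount)
--------+------------
ACC-106 | 489.98     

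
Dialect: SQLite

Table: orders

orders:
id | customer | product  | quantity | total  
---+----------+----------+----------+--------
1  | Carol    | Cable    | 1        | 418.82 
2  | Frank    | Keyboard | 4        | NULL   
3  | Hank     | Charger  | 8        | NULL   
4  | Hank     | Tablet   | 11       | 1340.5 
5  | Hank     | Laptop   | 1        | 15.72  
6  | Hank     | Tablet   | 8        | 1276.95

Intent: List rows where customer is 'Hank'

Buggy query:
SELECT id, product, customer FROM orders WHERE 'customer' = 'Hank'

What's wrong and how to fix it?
Bug: 'customer' in single quotes is a string literal, not the column; the comparison is literal-vs-literal and never true

Fix: Remove the quotes around the column name (or use double quotes for an identifier)

Corrected query:
SELECT id, product, customer FROM orders WHERE customer = 'Hank'

Result:
id | product | customer
---+---------+---------
3  | Charger | Hank    
4  | Tablet  | Hank    
5  | Laptop  | Hank    
6  | Tablet  | Hank    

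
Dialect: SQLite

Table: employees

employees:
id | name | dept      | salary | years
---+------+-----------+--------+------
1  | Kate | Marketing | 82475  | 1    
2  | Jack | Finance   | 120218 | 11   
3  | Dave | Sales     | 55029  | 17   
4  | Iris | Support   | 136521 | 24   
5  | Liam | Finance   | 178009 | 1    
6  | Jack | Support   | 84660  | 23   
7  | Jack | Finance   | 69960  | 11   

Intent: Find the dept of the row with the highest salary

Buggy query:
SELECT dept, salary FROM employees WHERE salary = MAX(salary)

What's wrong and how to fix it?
Bug: MAX(salary) is an aggregate and cannot be used directly in WHERE

Fix: Use a subquery: WHERE salary = (SELECT MAX(salary) FROM employees)

Corrected query:
SELECT dept, salary FROM employees WHERE salary = (SELECT MAX(salary) FROM employees)

Result:
dept    | salary
--------+-------
Finance | 178009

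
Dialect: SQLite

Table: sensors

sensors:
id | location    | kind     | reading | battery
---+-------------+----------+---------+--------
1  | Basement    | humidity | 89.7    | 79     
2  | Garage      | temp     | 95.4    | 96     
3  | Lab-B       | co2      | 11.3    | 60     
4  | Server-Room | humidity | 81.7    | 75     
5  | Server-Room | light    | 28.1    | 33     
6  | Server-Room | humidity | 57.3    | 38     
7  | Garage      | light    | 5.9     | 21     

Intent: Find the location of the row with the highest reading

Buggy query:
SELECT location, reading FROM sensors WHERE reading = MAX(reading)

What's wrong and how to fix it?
Bug: WHERE is evaluated per row; an aggregate over the whole table isn't defined there

Fix: Use a subquery: WHERE reading = (SELECT MAX(reading) FROM sensors)

Corrected query:
SELECT location, reading FROM sensors WHERE reading = (SELECT MAX(reading) FROM sensors)

Result:
location | reading
---------+--------
Garage   | 95.4   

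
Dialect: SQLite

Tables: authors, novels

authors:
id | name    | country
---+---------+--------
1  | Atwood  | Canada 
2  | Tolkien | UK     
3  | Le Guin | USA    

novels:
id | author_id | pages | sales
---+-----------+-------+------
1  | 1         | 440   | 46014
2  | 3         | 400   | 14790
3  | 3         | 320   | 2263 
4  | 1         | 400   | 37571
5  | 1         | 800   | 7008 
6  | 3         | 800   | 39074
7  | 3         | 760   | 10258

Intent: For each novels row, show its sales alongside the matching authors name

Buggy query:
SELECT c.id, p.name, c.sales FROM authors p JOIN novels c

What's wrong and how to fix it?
Bug: Missing join condition: each novels row is matched to all authors rows instead of just its own

Fix: Specify the join condition linking the foreign key to the parent id

Corrected query:
SELECT c.id, p.name, c.sales FROM authors p JOIN novels c ON c.author_id = p.id

Result:
id | name    | sales
---+---------+------
1  | Atwood  | 46014
2  | Le Guin | 14790
3  | Le Guin | 2263 
4  | Atwood  | 37571
5  | Atwood  | 7008 
6  | Le Guin | 39074
7  | Le Guin | 10258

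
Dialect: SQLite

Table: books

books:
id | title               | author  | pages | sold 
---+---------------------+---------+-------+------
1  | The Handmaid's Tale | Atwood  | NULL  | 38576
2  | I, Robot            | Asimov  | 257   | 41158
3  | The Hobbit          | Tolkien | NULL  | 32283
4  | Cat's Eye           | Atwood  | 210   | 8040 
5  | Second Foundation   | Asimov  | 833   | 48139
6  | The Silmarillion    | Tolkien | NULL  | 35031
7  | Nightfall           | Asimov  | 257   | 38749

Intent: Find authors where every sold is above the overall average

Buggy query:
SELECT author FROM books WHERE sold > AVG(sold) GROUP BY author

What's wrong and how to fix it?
Bug: AVG() is an aggregate; it can't sit directly in WHERE

Fix: Use a subquery for AVG and a HAVING MIN(...) filter so the condition holds for every row in the group

Corrected query:
SELECT author FROM books GROUP BY author HAVING MIN(sold) > (SELECT AVG(sold) FROM books)

Result:
author
------
Asimov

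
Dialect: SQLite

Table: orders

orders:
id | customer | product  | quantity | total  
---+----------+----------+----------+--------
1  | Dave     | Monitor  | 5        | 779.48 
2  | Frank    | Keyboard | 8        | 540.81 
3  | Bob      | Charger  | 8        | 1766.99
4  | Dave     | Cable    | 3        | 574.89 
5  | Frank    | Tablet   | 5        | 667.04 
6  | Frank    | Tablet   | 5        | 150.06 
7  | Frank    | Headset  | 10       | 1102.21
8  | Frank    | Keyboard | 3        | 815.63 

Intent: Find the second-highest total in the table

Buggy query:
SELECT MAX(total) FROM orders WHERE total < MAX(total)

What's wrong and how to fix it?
Bug: MAX(total) on the right of the comparison is an aggregate-in-WHERE error

Fix: Put the inner MAX in a scalar subquery

Corrected query:
SELECT MAX(total) FROM orders WHERE total < (SELECT MAX(total) FROM orders)

Result:
MAX(total)
----------
1102.21   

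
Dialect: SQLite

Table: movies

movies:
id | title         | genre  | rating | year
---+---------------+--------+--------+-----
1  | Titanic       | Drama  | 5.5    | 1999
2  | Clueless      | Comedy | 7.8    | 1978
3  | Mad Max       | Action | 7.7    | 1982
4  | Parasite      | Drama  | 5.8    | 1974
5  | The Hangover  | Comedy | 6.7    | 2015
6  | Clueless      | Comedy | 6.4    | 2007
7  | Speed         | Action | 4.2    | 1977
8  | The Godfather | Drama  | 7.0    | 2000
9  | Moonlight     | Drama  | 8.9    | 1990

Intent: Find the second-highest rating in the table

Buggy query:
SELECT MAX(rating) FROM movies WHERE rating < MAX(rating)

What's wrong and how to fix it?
Bug: MAX(rating) on the right of the comparison is an aggregate-in-WHERE error

Fix: Compute the overall MAX in a subquery, then take MAX of rows below it

Corrected query:
SELECT MAX(rating) FROM movies WHERE rating < (SELECT MAX(rating) FROM movies)

Result:
MAX(rating)
-----------
7.8        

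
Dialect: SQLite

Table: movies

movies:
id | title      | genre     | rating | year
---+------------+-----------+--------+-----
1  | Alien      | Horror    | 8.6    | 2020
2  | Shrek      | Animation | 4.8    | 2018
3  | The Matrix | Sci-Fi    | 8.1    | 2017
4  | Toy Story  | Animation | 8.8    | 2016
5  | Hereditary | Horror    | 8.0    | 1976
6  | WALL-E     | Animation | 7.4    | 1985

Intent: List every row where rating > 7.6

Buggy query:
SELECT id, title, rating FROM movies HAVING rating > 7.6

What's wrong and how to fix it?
Bug: This is a non-aggregate query (no GROUP BY, no aggregates), so in SQLite the HAVING clause is invalid here; a row-level condition belongs in WHERE

Fix: Replace HAVING with WHERE since the condition applies to individual rows

Corrected query:
SELECT id, title, rating FROM movies WHERE rating > 7.6

Result:
id | title      | rating
---+------------+-------
1  | Alien      | 8.6   
3  | The Matrix | 8.1   
4  | Toy Story  | 8.8   
5  | Hereditary | 8     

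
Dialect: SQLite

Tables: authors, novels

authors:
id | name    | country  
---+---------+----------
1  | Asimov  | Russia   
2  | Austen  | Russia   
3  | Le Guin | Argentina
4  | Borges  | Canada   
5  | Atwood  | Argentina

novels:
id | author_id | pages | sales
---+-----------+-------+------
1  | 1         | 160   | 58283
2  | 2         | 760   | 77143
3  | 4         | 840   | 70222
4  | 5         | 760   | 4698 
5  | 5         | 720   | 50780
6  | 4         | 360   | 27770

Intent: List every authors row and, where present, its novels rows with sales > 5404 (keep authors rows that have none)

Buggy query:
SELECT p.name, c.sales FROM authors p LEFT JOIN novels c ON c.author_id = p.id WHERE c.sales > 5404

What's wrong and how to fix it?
Bug: A WHERE condition on the right-hand table after LEFT JOIN drops unmatched parents

Fix: Put 'c.sales > 5404' in the JOIN's ON clause instead of WHERE

Corrected query:
SELECT p.name, c.sales FROM authors p LEFT JOIN novels c ON c.author_id = p.id AND c.sales > 5404

Result:
name    | sales
--------+------
Asimov  | 58283
Austen  | 77143
Le Guin | NULL 
Borges  | 27770
Borges  | 70222
Atwood  | 50780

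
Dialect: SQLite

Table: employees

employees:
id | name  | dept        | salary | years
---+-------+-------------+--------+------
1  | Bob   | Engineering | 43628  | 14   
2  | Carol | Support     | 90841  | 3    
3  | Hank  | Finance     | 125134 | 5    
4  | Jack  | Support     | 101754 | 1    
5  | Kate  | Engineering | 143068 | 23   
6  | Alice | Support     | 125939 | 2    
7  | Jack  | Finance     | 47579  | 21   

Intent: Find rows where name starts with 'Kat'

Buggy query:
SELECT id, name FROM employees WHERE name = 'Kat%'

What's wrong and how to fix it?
Bug: Wildcards only work with LIKE; '=' treats '%' as a literal character

Fix: Replace '=' with LIKE so 'Kat%' is treated as a pattern

Corrected query:
SELECT id, name FROM employees WHERE name LIKE 'Kat%'

Result:
id | name
---+-----
5  | Kate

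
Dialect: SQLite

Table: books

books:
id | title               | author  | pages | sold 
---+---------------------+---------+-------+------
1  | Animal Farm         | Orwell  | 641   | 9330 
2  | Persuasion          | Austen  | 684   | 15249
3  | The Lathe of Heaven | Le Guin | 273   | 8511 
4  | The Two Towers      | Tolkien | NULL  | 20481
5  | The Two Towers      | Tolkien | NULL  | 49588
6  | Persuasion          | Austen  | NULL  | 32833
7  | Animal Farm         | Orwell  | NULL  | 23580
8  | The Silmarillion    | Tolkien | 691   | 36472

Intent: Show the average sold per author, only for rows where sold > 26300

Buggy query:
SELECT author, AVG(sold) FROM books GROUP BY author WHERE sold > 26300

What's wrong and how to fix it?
Bug: Row-level WHERE must come before GROUP BY in the clause order

Fix: Place WHERE between FROM and GROUP BY

Corrected query:
SELECT author, AVG(sold) FROM books WHERE sold > 26300 GROUP BY author

Result:
author  | AVG(sold)
--------+----------
Austen  | 32833    
Tolkien | 43030    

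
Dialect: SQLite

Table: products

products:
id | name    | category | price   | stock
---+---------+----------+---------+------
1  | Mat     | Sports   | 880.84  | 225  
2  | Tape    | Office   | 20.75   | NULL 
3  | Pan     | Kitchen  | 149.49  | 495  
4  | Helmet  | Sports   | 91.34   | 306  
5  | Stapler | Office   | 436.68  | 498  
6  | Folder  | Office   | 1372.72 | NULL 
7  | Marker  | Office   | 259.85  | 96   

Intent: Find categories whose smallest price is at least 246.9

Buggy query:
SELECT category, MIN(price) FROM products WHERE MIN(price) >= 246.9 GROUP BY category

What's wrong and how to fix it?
Bug: Aggregates like MIN are computed per group after WHERE runs

Fix: Use HAVING for the per-group MIN condition

Corrected query:
SELECT category, MIN(price) FROM products GROUP BY category HAVING MIN(price) >= 246.9

Result:
(no rows)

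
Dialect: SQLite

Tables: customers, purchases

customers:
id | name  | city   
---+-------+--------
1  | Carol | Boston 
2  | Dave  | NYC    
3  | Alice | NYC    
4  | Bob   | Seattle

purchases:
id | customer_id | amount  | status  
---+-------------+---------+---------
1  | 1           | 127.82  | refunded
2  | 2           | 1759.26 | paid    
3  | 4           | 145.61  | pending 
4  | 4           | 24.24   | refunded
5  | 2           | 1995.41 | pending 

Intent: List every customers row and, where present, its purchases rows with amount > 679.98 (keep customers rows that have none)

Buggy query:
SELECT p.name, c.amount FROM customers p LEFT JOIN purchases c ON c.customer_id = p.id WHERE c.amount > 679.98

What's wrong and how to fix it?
Bug: Filtering c.amount in WHERE discards the NULL rows produced by LEFT JOIN, turning it into an inner join

Fix: Put 'c.amount > 679.98' in the JOIN's ON clause instead of WHERE

Corrected query:
SELECT p.name, c.amount FROM customers p LEFT JOIN purchases c ON c.customer_id = p.id AND c.amount > 679.98

Result:
name  | amount 
------+--------
Carol | NULL   
Dave  | 1759.26
Dave  | 1995.41
Alice | NULL   
Bob   | NULL   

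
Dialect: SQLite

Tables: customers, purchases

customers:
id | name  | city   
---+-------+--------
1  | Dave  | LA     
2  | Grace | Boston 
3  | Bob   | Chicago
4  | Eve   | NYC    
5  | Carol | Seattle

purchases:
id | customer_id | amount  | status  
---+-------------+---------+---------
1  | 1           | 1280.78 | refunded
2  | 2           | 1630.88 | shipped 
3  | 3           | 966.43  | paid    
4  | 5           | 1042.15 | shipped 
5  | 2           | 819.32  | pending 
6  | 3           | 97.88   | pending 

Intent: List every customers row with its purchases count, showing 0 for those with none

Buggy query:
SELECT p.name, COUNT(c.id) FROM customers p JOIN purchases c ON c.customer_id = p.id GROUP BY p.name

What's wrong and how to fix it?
Bug: An inner join excludes parents with zero children

Fix: Switch to LEFT JOIN to retain unmatched parent rows

Corrected query:
SELECT p.name, COUNT(c.id) FROM customers p LEFT JOIN purchases c ON c.customer_id = p.id GROUP BY p.name

Result:
name  | COUNT(c.id)
------+------------
Bob   | 2          
Carol | 1          
Dave  | 1          
Eve   | 0          
Grace | 2          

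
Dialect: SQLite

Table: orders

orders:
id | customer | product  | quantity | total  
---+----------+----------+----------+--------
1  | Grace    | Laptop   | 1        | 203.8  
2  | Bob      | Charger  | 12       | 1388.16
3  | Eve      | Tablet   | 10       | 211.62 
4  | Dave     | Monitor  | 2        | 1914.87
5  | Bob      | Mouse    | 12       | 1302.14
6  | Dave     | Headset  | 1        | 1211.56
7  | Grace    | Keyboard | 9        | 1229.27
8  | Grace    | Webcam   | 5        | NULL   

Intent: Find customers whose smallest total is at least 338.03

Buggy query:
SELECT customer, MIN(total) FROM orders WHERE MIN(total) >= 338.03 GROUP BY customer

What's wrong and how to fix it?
Bug: Aggregates like MIN are computed per group after WHERE runs

Fix: Use HAVING for the per-group MIN condition

Corrected query:
SELECT customer, MIN(total) FROM orders GROUP BY customer HAVING MIN(total) >= 338.03

Result:
customer | MIN(total)
---------+-----------
Bob      | 1302.14   
Dave     | 1211.56   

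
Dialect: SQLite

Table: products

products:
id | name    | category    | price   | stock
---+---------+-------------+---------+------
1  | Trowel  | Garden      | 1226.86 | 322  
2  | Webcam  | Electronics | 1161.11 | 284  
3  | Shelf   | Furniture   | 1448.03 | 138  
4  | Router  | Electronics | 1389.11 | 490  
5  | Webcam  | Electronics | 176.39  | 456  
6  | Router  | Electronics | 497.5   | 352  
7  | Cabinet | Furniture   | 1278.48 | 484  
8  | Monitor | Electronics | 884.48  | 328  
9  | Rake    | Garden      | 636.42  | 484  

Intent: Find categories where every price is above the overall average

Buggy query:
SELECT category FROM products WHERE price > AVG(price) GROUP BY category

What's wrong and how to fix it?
Bug: AVG() is an aggregate; it can't sit directly in WHERE

Fix: Use a subquery for AVG and a HAVING MIN(...) filter so the condition holds for every row in the group

Corrected query:
SELECT category FROM products GROUP BY category HAVING MIN(price) > (SELECT AVG(price) FROM products)

Result:
category 
---------
Furniture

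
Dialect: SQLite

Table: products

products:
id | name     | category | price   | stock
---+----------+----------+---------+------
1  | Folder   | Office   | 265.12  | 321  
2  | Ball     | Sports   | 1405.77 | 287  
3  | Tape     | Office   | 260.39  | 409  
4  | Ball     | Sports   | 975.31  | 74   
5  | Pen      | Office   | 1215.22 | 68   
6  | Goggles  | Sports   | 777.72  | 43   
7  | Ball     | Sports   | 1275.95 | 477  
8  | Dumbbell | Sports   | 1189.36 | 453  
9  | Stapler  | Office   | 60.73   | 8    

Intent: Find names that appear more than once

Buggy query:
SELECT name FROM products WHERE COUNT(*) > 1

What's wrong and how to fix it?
Bug: COUNT(*) is an aggregate and cannot be used in WHERE

Fix: Group first, then use HAVING for the count condition

Corrected query:
SELECT name FROM products GROUP BY name HAVING COUNT(*) > 1

Result:
name
----
Ball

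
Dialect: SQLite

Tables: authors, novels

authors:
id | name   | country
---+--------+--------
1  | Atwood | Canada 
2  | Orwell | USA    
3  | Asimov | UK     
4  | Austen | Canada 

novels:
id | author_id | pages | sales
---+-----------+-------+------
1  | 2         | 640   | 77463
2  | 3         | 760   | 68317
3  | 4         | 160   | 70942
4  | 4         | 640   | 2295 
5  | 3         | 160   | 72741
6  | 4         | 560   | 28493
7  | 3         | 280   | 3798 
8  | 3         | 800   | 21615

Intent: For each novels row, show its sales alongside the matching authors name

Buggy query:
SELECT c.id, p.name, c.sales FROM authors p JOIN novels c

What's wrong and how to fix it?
Bug: JOIN with no ON clause produces a cartesian product; every novels row pairs with every authors row

Fix: Specify the join condition linking the foreign key to the parent id

Corrected query:
SELECT c.id, p.name, c.sales FROM authors p JOIN novels c ON c.author_id = p.id

Result:
id | name   | sales
---+--------+------
1  | Orwell | 77463
2  | Asimov | 68317
3  | Austen | 70942
4  | Austen | 2295 
5  | Asimov | 72741
6  | Austen | 28493
7  | Asimov | 3798 
8  | Asimov | 21615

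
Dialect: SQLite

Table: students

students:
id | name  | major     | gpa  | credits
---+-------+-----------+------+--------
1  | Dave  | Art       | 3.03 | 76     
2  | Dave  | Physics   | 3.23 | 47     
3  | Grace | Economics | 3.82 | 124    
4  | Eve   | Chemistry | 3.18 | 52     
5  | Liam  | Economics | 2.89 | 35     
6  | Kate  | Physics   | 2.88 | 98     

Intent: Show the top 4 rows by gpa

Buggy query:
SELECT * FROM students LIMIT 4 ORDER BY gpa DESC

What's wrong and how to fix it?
Bug: LIMIT must come after ORDER BY

Fix: Sort with ORDER BY, then apply LIMIT

Corrected query:
SELECT * FROM students ORDER BY gpa DESC LIMIT 4

Result:
id | name  | major     | gpa  | credits
---+-------+-----------+------+--------
3  | Grace | Economics | 3.82 | 124    
2  | Dave  | Physics   | 3.23 | 47     
4  | Eve   | Chemistry | 3.18 | 52     
1  | Dave  | Art       | 3.03 | 76     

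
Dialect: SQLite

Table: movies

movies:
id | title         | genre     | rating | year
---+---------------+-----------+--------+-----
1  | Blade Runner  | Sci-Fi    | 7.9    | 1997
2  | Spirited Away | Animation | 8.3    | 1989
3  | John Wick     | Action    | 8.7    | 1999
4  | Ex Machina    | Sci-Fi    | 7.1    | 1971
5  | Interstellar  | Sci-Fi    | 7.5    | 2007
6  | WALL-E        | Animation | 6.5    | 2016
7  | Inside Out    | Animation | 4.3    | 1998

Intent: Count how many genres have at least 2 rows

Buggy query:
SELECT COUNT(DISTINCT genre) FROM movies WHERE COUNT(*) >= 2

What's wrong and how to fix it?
Bug: COUNT(*) cannot appear in WHERE; the per-group count doesn't exist yet

Fix: Use a subquery that GROUPs and filters with HAVING, then count its rows

Corrected query:
SELECT COUNT(*) FROM (SELECT genre FROM movies GROUP BY genre HAVING COUNT(*) >= 2)

Result:
COUNT(*)
--------
2       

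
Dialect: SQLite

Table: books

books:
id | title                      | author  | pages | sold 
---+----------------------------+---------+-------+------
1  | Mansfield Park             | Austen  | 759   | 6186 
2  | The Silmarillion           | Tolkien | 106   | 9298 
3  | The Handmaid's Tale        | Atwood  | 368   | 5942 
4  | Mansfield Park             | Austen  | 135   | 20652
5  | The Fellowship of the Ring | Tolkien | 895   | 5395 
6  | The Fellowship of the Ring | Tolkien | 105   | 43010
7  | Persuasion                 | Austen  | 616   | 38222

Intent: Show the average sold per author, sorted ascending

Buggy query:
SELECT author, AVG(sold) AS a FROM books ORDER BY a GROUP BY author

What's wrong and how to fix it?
Bug: ORDER BY appears before GROUP BY; SQL clause order requires GROUP BY first

Fix: Move ORDER BY to the end, after GROUP BY

Corrected query:
SELECT author, AVG(sold) AS a FROM books GROUP BY author ORDER BY a

Result:
author  | a           
--------+-------------
Atwood  | 5942        
Tolkien | 19234.333333
Austen  | 21686.666667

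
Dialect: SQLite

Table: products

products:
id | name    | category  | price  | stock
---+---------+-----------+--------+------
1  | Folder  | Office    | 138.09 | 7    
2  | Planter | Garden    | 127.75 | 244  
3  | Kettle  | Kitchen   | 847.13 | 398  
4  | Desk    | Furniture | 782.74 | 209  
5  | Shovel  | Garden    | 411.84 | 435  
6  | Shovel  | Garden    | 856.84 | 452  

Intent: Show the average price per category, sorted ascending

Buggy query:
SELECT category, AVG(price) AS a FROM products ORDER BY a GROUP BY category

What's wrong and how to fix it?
Bug: ORDER BY appears before GROUP BY; SQL clause order requires GROUP BY first

Fix: Reorder: SELECT … FROM … GROUP BY … ORDER BY …

Corrected query:
SELECT category, AVG(price) AS a FROM products GROUP BY category ORDER BY a

Result:
category  | a         
----------+-----------
Office    | 138.09    
Garden    | 465.476667
Furniture | 782.74    
Kitchen   | 847.13    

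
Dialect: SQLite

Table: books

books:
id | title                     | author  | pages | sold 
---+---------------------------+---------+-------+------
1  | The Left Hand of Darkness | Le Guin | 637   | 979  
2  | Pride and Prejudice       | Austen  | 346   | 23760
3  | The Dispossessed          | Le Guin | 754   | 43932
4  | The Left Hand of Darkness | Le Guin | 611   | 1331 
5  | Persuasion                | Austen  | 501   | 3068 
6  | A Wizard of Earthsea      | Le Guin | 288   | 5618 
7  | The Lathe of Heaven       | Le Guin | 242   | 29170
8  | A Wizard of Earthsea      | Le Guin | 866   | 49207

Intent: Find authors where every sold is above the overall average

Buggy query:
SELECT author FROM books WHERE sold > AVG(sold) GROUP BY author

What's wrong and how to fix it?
Bug: AVG() is an aggregate; it can't sit directly in WHERE

Fix: Use a subquery for AVG and a HAVING MIN(...) filter so the condition holds for every row in the group

Corrected query:
SELECT author FROM books GROUP BY author HAVING MIN(sold) > (SELECT AVG(sold) FROM books)

Result:
(no rows)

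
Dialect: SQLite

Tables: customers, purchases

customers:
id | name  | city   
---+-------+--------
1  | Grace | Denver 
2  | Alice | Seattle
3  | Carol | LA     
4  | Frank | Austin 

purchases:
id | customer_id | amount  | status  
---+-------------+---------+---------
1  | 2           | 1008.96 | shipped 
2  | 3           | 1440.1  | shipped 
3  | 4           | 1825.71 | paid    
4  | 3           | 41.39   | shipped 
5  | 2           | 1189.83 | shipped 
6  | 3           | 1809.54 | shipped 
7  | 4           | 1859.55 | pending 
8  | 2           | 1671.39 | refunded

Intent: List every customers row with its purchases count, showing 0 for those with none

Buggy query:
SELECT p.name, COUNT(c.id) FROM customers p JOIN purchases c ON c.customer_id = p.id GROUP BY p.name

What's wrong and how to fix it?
Bug: INNER JOIN drops customers rows that have no matching purchases rows

Fix: Use LEFT JOIN so parents without children still appear (COUNT(c.id) gives 0)

Corrected query:
SELECT p.name, COUNT(c.id) FROM customers p LEFT JOIN purchases c ON c.customer_id = p.id GROUP BY p.name

Result:
name  | COUNT(c.id)
------+------------
Alice | 3          
Carol | 3          
Frank | 2          
Grace | 0          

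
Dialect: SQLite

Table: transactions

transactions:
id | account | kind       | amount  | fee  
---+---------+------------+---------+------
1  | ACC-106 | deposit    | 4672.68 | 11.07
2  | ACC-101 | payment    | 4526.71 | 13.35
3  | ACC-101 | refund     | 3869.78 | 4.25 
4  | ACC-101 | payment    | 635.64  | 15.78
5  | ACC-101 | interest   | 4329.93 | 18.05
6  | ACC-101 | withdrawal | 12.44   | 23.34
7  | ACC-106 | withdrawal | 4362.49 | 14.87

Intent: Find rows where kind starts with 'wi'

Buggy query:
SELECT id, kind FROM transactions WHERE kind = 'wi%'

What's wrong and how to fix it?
Bug: '=' compares the literal string including the % character; pattern matching needs LIKE

Fix: Replace '=' with LIKE so 'wi%' is treated as a pattern

Corrected query:
SELECT id, kind FROM transactions WHERE kind LIKE 'wi%'

Result:
id | kind      
---+-----------
6  | withdrawal
7  | withdrawal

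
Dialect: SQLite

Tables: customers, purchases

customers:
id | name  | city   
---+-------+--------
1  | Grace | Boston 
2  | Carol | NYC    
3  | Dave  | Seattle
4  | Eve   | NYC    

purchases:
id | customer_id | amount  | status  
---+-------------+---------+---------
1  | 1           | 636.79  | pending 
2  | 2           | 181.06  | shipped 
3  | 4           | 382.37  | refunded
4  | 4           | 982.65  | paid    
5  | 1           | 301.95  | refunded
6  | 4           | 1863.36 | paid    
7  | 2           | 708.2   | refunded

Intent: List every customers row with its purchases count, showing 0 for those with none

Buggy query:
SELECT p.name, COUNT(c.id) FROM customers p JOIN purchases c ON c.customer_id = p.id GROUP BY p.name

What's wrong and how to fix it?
Bug: INNER JOIN drops customers rows that have no matching purchases rows

Fix: Use LEFT JOIN so parents without children still appear (COUNT(c.id) gives 0)

Corrected query:
SELECT p.name, COUNT(c.id) FROM customers p LEFT JOIN purchases c ON c.customer_id = p.id GROUP BY p.name

Result:
name  | COUNT(c.id)
------+------------
Carol | 2          
Dave  | 0          
Eve   | 3          
Grace | 2          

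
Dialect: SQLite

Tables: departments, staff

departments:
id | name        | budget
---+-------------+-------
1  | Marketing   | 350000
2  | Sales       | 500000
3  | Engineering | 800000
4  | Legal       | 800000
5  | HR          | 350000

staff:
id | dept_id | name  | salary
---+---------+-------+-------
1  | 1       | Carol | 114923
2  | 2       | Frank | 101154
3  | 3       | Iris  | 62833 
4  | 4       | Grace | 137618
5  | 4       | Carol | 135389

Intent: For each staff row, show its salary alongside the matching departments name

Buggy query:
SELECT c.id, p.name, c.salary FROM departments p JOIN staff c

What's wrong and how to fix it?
Bug: JOIN with no ON clause produces a cartesian product; every staff row pairs with every departments row

Fix: Add ON c.dept_id = p.id to the JOIN

Corrected query:
SELECT c.id, p.name, c.salary FROM departments p JOIN staff c ON c.dept_id = p.id

Result:
id | name        | salary
---+-------------+-------
1  | Marketing   | 114923
2  | Sales       | 101154
3  | Engineering | 62833 
4  | Legal       | 137618
5  | Legal       | 135389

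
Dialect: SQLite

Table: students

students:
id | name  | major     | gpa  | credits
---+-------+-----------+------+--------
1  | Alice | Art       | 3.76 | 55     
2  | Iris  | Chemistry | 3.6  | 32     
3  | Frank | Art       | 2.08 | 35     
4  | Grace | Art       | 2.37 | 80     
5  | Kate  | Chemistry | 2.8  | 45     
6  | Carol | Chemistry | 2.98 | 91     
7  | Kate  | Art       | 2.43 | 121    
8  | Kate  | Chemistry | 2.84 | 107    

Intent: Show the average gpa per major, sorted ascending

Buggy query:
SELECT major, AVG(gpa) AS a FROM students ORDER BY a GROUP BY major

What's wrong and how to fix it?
Bug: ORDER BY appears before GROUP BY; SQL clause order requires GROUP BY first

Fix: Reorder: SELECT … FROM … GROUP BY … ORDER BY …

Corrected query:
SELECT major, AVG(gpa) AS a FROM students GROUP BY major ORDER BY a

Result:
major     | a    
----------+------
Art       | 2.66 
Chemistry | 3.055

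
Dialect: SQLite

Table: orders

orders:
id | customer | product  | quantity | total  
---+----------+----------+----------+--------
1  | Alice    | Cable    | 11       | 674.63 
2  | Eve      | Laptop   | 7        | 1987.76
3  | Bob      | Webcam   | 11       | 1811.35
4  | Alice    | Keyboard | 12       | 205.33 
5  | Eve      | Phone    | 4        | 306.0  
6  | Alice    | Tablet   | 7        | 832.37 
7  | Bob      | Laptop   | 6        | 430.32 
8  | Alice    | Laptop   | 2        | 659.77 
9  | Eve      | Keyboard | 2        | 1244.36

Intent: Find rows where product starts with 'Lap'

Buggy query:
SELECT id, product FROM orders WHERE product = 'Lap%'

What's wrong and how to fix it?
Bug: Wildcards only work with LIKE; '=' treats '%' as a literal character

Fix: Use LIKE for wildcard pattern matching

Corrected query:
SELECT id, product FROM orders WHERE product LIKE 'Lap%'

Result:
id | product
---+--------
2  | Laptop 
7  | Laptop 
8  | Laptop 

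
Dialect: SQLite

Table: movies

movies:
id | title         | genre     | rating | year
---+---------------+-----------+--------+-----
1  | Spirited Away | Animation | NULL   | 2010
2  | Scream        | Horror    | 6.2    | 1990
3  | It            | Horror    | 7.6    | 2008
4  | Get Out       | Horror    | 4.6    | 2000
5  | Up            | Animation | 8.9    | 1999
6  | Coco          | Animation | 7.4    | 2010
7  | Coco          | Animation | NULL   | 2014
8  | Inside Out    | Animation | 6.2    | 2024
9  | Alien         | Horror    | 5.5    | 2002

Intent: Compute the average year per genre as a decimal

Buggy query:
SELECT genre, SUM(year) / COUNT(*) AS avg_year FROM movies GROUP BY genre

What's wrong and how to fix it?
Bug: SUM(year) and COUNT(*) are both integers; the division truncates the fractional part

Fix: Multiply by 1.0 (or CAST to REAL) to force floating-point division

Corrected query:
SELECT genre, SUM(year) * 1.0 / COUNT(*) AS avg_year FROM movies GROUP BY genre

Result:
genre     | avg_year
----------+---------
Animation | 2011.4  
Horror    | 2000    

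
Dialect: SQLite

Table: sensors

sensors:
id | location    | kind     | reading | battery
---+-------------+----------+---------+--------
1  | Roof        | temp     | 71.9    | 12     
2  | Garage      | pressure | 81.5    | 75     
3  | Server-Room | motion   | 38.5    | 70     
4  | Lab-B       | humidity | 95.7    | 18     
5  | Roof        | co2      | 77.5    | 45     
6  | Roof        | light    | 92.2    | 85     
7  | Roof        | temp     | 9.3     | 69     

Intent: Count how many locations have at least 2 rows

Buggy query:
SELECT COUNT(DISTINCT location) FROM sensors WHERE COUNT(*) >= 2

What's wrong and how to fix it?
Bug: WHERE filters individual rows, not groups, so a group-level COUNT is invalid there

Fix: Use a subquery that GROUPs and filters with HAVING, then count its rows

Corrected query:
SELECT COUNT(*) FROM (SELECT location FROM sensors GROUP BY location HAVING COUNT(*) >= 2)

Result:
COUNT(*)
--------
1       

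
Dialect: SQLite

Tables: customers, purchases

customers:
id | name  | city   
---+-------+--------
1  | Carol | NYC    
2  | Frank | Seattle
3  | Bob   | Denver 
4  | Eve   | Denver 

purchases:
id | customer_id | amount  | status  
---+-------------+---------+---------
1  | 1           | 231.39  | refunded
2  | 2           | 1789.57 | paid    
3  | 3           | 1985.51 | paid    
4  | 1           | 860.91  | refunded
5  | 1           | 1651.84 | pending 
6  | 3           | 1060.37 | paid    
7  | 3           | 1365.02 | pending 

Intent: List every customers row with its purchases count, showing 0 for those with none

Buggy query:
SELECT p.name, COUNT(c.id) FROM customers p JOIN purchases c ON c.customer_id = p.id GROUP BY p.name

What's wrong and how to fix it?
Bug: INNER JOIN drops customers rows that have no matching purchases rows

Fix: Use LEFT JOIN so parents without children still appear (COUNT(c.id) gives 0)

Corrected query:
SELECT p.name, COUNT(c.id) FROM customers p LEFT JOIN purchases c ON c.customer_id = p.id GROUP BY p.name

Result:
name  | COUNT(c.id)
------+------------
Bob   | 3          
Carol | 3          
Eve   | 0          
Frank | 1          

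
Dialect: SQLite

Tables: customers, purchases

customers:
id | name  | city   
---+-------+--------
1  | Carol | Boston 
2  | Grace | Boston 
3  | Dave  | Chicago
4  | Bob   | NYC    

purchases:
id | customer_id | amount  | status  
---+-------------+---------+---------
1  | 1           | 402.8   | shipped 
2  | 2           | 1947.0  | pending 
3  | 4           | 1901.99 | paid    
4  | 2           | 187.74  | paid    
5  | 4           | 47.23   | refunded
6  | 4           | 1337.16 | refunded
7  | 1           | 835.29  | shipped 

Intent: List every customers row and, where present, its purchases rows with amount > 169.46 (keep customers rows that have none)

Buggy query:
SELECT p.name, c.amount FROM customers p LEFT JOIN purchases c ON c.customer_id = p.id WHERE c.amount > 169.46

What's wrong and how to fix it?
Bug: A WHERE condition on the right-hand table after LEFT JOIN drops unmatched parents

Fix: Put 'c.amount > 169.46' in the JOIN's ON clause instead of WHERE

Corrected query:
SELECT p.name, c.amount FROM customers p LEFT JOIN purchases c ON c.customer_id = p.id AND c.amount > 169.46

Result:
name  | amount 
------+--------
Carol | 402.8  
Carol | 835.29 
Grace | 187.74 
Grace | 1947   
Dave  | NULL   
Bob   | 1337.16
Bob   | 1901.99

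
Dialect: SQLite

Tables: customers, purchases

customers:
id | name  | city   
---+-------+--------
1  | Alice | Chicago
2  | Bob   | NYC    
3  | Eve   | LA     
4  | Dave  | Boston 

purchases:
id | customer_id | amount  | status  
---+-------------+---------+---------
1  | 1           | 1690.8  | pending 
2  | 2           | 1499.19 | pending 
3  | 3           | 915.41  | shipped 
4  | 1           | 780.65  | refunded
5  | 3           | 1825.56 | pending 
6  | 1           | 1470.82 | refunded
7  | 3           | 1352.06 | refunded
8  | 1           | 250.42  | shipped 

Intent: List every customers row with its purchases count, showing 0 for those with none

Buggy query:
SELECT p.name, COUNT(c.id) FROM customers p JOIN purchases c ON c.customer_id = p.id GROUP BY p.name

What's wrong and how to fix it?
Bug: An inner join excludes parents with zero children

Fix: Use LEFT JOIN so parents without children still appear (COUNT(c.id) gives 0)

Corrected query:
SELECT p.name, COUNT(c.id) FROM customers p LEFT JOIN purchases c ON c.customer_id = p.id GROUP BY p.name

Result:
name  | COUNT(c.id)
------+------------
Alice | 4          
Bob   | 1          
Dave  | 0          
Eve   | 3          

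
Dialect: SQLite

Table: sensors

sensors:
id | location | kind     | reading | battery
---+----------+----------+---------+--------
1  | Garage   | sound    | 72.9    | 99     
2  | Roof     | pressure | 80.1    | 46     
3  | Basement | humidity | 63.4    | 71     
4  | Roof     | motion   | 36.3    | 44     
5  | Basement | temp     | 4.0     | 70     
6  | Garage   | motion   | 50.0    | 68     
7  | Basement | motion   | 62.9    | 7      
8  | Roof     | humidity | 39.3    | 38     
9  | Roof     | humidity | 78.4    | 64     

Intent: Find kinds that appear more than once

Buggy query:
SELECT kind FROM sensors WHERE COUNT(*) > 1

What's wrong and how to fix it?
Bug: COUNT(*) is an aggregate and cannot be used in WHERE

Fix: Group first, then use HAVING for the count condition

Corrected query:
SELECT kind FROM sensors GROUP BY kind HAVING COUNT(*) > 1

Result:
kind    
--------
humidity
motion  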